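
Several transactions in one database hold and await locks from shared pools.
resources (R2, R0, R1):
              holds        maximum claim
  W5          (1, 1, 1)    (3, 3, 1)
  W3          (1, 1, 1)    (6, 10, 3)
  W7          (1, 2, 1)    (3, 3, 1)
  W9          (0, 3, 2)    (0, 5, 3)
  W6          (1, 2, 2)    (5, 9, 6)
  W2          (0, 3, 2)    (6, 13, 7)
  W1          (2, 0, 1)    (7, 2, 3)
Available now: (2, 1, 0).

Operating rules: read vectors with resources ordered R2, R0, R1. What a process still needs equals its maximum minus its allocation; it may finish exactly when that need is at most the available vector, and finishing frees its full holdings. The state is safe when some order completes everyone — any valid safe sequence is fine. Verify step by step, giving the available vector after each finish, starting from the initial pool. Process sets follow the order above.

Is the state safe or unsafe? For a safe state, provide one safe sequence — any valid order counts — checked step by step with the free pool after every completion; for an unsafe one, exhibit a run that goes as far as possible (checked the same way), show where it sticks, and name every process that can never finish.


SAFE. One safe sequence: W7, W9, W5, W6, W3, W1, W2.
Key observation: the order's first zero-slack moment is W7 ((2, 1, 0) needed, (2, 1, 0) free — a requested resource with nothing to spare).
Walking it through:
  pool = (2, 1, 0)
  W7: need (2, 1, 0) fits (2, 1, 0); releases (1, 2, 1), pool now (3, 3, 1)
  W9: need (0, 2, 1) fits (3, 3, 1); releases (0, 3, 2), pool now (3, 6, 3)
  W5: need (2, 2, 0) fits (3, 6, 3); releases (1, 1, 1), pool now (4, 7, 4)
  W6: need (4, 7, 4) fits (4, 7, 4); releases (1, 2, 2), pool now (5, 9, 6)
  W3: need (5, 9, 2) fits (5, 9, 6); releases (1, 1, 1), pool now (6, 10, 7)
  W1: need (5, 2, 2) fits (6, 10, 7); releases (2, 0, 1), pool now (8, 10, 8)
  W2: need (6, 10, 5) fits (8, 10, 8); releases (0, 3, 2), pool now (8, 13, 10)


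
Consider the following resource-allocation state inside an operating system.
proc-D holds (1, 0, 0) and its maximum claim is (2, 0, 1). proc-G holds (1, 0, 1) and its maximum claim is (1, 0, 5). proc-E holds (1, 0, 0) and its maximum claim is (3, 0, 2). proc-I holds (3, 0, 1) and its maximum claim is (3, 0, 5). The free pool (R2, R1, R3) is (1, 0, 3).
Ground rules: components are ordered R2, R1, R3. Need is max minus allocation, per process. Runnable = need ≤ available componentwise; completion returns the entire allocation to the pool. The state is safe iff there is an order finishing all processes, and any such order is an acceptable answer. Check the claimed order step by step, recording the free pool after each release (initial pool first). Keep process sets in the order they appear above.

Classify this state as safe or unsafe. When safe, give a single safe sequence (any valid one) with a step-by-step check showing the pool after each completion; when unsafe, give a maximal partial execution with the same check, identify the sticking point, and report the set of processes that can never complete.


UNSAFE.
Key observation: R3 is the bottleneck — with proc-D, proc-E done the pool holds (3, 0, 3), short of every remaining need.
Going as far as possible: proc-D, proc-E; after that, nothing fits. Check, step by step:
  pool = (1, 0, 3)
  run proc-D (needs (1, 0, 1), free (1, 0, 3)); after release of (1, 0, 0) the pool is (2, 0, 3)
  run proc-E (needs (2, 0, 2), free (2, 0, 3)); after release of (1, 0, 0) the pool is (3, 0, 3)
  blocked: proc-G wants (0, 0, 4), pool (3, 0, 3) — not enough R3
  blocked: proc-I wants (0, 0, 4), pool (3, 0, 3) — not enough R3
Permanently blocked: proc-G and proc-I.


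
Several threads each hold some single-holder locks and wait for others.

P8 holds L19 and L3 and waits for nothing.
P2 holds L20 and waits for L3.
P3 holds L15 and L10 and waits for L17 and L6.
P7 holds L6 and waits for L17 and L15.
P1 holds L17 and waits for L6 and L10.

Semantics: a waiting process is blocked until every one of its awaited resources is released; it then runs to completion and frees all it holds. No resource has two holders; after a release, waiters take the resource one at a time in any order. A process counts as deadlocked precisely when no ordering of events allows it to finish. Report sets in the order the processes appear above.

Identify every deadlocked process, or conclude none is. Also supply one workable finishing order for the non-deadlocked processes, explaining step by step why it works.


The deadlocked set is P3, P7 and P1.
Key observation: the waits loop around P3 -> P7 -> P3 with no way out; P1 is caught in further circular waits.
One completion order for the rest: P8, P2.
Step-by-step check:
  run P8 (it waits on nothing); releases L19 and L3
  P2 waits on L3 — all released -> runs and releases L20


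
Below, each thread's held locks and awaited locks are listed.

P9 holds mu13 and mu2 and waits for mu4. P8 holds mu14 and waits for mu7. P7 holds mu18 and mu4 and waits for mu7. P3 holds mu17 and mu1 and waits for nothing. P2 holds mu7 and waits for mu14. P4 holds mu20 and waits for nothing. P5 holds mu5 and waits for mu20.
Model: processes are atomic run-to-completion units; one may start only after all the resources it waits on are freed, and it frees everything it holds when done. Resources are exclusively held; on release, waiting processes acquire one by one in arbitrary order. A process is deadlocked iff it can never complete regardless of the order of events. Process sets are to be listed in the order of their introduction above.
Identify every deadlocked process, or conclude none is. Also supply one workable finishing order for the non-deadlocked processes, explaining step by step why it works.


The deadlocked set is P9, P8, P7 and P2.
Key observation: P2 -> P8 -> P2 is a circular wait — nothing in it can go first; P9 and P7 wait into the deadlock from upstream.
The rest can finish in the order P4, P3, P5.
Step-by-step check:
  run P4 (it waits on nothing); releases mu20
  run P3 (it waits on nothing); releases mu17 and mu1
  P5 waits on mu20 — all released -> runs and releases mu5


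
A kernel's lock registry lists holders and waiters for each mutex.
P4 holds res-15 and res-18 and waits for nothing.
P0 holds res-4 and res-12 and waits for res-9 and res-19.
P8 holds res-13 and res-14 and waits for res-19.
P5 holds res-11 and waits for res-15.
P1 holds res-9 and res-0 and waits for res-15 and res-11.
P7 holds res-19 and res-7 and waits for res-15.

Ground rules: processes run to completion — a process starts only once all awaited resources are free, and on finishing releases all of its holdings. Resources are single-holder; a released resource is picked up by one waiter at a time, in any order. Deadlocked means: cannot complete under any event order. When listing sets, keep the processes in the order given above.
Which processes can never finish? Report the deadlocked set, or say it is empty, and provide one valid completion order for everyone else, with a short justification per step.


No process is deadlocked.
Key observation: although several processes wait, no cycle exists — each chain bottoms out at a free runner.
The rest can finish in the order P4, P7, P5, P8, P1, P0.
Verifying each step:
  run P4 (it waits on nothing); releases res-15 and res-18
  run P7 (all its waits — res-15 — are resolved); releases res-19 and res-7
  run P5 (all its waits — res-15 — are resolved); releases res-11
  run P8 (all its waits — res-19 — are resolved); releases res-13 and res-14
  run P1 (all its waits — res-15 and res-11 — are resolved); releases res-9 and res-0
  run P0 (all its waits — res-9 and res-19 — are resolved); releases res-4 and res-12


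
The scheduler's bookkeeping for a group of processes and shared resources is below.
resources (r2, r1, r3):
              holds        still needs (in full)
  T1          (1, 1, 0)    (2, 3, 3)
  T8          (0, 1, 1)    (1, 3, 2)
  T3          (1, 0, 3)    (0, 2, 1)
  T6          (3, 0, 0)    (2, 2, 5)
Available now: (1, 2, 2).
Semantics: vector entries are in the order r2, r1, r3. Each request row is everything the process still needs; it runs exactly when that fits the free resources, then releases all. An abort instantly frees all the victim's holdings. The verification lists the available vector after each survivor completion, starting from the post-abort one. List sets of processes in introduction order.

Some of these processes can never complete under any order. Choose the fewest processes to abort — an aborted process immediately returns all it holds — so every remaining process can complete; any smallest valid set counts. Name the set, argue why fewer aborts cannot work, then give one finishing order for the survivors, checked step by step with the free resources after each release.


Abort T1.
Key observation: aborting T1 returns (1, 1, 0), and T8 — hopeless before — runs at step 3 with the returned capacity in the pool.
Minimality: the empty abort set fails — the state is deadlocked as it stands.
One survivor order: T3, T6, T8. Verifying each step (post-abort pool first):
  pool = (2, 3, 2)
  T3 needs (0, 2, 1) <= (2, 3, 2) -> finishes; pool += (1, 0, 3) = (3, 3, 5)
  T6 needs (2, 2, 5) <= (3, 3, 5) -> finishes; pool += (3, 0, 0) = (6, 3, 5)
  T8 needs (1, 3, 2) <= (6, 3, 5) -> finishes; pool += (0, 1, 1) = (6, 4, 6)


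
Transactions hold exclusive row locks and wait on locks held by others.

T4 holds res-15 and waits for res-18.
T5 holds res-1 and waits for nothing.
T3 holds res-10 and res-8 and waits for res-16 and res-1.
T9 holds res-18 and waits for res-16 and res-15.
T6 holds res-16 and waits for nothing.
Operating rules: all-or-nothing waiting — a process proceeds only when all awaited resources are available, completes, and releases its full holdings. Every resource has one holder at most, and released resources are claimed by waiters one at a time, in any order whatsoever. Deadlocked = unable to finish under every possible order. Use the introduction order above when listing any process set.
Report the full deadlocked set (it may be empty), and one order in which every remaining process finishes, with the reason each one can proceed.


Deadlocked: T4 and T9.
Key observation: the wait chain closes on itself along T4 -> T9 -> T4; no other process is dragged down with it.
One completion order for the rest: T6, T5, T3.
Step-by-step check:
  run T6 (it waits on nothing); releases res-16
  run T5 (it waits on nothing); releases res-1
  run T3 (all its waits — res-16 and res-1 — are resolved); releases res-10 and res-8


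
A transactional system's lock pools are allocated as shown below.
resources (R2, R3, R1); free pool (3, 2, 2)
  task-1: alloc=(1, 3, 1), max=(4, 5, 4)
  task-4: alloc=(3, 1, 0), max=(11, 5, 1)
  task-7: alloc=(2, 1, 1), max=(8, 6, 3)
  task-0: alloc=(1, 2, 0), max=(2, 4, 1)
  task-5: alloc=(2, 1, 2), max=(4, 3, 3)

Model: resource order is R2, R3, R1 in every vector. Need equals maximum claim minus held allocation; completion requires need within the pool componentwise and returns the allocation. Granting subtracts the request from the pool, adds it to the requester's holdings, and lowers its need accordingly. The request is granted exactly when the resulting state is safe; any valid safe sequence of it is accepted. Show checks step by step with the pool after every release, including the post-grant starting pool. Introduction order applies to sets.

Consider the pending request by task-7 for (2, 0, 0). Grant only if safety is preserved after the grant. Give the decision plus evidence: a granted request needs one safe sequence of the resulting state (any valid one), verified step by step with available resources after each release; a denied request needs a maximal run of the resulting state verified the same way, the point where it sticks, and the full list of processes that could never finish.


GRANT. The post-grant state is safe; one safe sequence: task-0, task-5, task-7, task-4, task-1.
Key observation: granting shrinks the pool to (1, 2, 2), yet task-0 still fits and the chain goes through.
Check on the post-grant state, step by step:
  pool = (1, 2, 2)
  task-0 needs (1, 2, 1) <= (1, 2, 2) -> finishes; pool += (1, 2, 0) = (2, 4, 2)
  task-5 needs (2, 2, 1) <= (2, 4, 2) -> finishes; pool += (2, 1, 2) = (4, 5, 4)
  task-7 needs (4, 5, 2) <= (4, 5, 4) -> finishes; pool += (4, 1, 1) = (8, 6, 5)
  task-4 needs (8, 4, 1) <= (8, 6, 5) -> finishes; pool += (3, 1, 0) = (11, 7, 5)
  task-1 needs (3, 2, 3) <= (11, 7, 5) -> finishes; pool += (1, 3, 1) = (12, 10, 6)


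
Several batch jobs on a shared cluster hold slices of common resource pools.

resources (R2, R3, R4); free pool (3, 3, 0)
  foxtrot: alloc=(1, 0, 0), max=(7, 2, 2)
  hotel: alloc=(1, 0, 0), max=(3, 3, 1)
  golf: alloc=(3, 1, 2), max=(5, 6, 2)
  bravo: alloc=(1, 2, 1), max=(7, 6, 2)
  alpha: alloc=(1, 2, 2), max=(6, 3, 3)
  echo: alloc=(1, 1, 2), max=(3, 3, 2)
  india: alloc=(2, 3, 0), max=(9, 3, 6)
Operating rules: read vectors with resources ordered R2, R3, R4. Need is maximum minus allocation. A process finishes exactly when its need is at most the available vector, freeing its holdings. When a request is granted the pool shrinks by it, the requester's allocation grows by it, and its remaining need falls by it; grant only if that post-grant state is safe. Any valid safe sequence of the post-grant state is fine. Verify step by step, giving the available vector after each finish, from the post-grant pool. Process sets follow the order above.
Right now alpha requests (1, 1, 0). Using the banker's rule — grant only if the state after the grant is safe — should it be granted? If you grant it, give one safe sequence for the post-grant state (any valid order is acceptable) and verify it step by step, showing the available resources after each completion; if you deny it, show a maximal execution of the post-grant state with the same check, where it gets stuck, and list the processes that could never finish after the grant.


GRANT. The post-grant state is safe; one safe sequence: echo, hotel, alpha, bravo, golf, foxtrot, india.
Key observation: after the grant the pool drops to (2, 2, 0), which still lets echo finish first and unwind the rest.
Verifying the post-grant state step by step:
  pool = (2, 2, 0)
  echo needs (2, 2, 0) <= (2, 2, 0) -> finishes; pool += (1, 1, 2) = (3, 3, 2)
  hotel needs (2, 3, 1) <= (3, 3, 2) -> finishes; pool += (1, 0, 0) = (4, 3, 2)
  alpha needs (4, 0, 1) <= (4, 3, 2) -> finishes; pool += (2, 3, 2) = (6, 6, 4)
  bravo needs (6, 4, 1) <= (6, 6, 4) -> finishes; pool += (1, 2, 1) = (7, 8, 5)
  golf needs (2, 5, 0) <= (7, 8, 5) -> finishes; pool += (3, 1, 2) = (10, 9, 7)
  foxtrot needs (6, 2, 2) <= (10, 9, 7) -> finishes; pool += (1, 0, 0) = (11, 9, 7)
  india needs (7, 0, 6) <= (11, 9, 7) -> finishes; pool += (2, 3, 0) = (13, 12, 7)


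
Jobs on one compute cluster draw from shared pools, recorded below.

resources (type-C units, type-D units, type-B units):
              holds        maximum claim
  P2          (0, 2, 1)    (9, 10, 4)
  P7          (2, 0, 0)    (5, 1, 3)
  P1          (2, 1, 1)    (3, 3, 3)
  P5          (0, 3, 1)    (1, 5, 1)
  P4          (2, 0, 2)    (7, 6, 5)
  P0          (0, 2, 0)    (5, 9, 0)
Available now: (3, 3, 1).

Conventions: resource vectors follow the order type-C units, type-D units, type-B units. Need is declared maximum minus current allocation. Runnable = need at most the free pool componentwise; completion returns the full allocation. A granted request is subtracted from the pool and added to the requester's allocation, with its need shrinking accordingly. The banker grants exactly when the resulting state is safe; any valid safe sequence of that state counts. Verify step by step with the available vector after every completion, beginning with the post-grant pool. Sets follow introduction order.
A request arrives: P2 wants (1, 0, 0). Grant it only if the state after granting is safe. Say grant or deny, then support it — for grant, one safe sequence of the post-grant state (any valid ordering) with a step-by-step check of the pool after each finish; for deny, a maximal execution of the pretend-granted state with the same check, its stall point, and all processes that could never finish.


GRANT — the state after the grant stays safe, e.g. via P5, P1, P7, P0, P4, P2.
Key observation: post-grant, (2, 3, 1) remains, and an order beginning with P5 completes everyone.
Check on the post-grant state, step by step:
  pool = (2, 3, 1)
  run P5 (needs (1, 2, 0), free (2, 3, 1)); after release of (0, 3, 1) the pool is (2, 6, 2)
  run P1 (needs (1, 2, 2), free (2, 6, 2)); after release of (2, 1, 1) the pool is (4, 7, 3)
  run P7 (needs (3, 1, 3), free (4, 7, 3)); after release of (2, 0, 0) the pool is (6, 7, 3)
  run P0 (needs (5, 7, 0), free (6, 7, 3)); after release of (0, 2, 0) the pool is (6, 9, 3)
  run P4 (needs (5, 6, 3), free (6, 9, 3)); after release of (2, 0, 2) the pool is (8, 9, 5)
  run P2 (needs (8, 8, 3), free (8, 9, 5)); after release of (1, 2, 1) the pool is (9, 11, 6)


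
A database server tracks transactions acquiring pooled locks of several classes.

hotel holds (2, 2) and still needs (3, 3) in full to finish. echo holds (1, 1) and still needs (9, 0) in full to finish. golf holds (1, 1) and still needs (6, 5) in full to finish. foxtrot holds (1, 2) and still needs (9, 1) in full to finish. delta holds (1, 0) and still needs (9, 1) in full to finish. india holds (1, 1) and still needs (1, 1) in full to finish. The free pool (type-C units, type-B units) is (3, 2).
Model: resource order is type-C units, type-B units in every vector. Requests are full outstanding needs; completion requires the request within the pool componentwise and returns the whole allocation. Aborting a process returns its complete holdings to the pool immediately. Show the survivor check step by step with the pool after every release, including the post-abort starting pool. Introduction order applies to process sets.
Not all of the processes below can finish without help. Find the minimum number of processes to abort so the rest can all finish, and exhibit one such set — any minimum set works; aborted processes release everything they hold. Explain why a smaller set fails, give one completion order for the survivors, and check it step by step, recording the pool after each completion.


Minimum abort set: foxtrot and delta.
Key observation: aborting foxtrot and delta returns (2, 2), and echo — hopeless before — runs at step 4 with the returned capacity in the pool.
Why nothing smaller works — every single abort fails: hotel alone leaves echo blocked (short on type-C units); echo alone leaves foxtrot blocked (short on type-C units); golf alone leaves echo blocked (short on type-C units); foxtrot alone leaves echo blocked (short on type-C units); delta alone leaves echo blocked (short on type-C units); india alone leaves echo blocked (short on type-C units).
Survivors finish in the order: india, hotel, golf, echo. Step-by-step check (pool after the aborts first):
  pool = (5, 4)
  india needs (1, 1) <= (5, 4) -> finishes; pool += (1, 1) = (6, 5)
  hotel needs (3, 3) <= (6, 5) -> finishes; pool += (2, 2) = (8, 7)
  golf needs (6, 5) <= (8, 7) -> finishes; pool += (1, 1) = (9, 8)
  echo needs (9, 0) <= (9, 8) -> finishes; pool += (1, 1) = (10, 9)


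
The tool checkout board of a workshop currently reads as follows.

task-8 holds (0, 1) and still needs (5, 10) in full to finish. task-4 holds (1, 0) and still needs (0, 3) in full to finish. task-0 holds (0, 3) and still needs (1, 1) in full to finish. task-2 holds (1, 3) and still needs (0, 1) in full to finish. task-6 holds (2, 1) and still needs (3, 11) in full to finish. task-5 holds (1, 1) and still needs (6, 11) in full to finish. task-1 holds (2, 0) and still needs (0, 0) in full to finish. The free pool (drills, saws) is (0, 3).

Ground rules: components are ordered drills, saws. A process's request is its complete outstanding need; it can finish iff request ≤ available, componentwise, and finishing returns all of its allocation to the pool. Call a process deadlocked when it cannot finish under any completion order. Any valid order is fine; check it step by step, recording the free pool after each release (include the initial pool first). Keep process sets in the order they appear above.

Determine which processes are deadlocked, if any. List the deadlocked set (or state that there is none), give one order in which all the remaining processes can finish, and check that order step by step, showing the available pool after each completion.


The deadlocked set is task-8, task-6 and task-5.
Key observation: task-1, task-4, task-2, task-0 can finish, but then (4, 9) is all there is, and the blocked group's saws demands exceed it.
One completion order for the rest: task-1, task-4, task-2, task-0. Verifying each step:
  pool = (0, 3)
  task-1: need (0, 0) fits (0, 3); releases (2, 0), pool now (2, 3)
  task-4: need (0, 3) fits (2, 3); releases (1, 0), pool now (3, 3)
  task-2: need (0, 1) fits (3, 3); releases (1, 3), pool now (4, 6)
  task-0: need (1, 1) fits (4, 6); releases (0, 3), pool now (4, 9)
None of the blocked processes ever fits:
  blocked: task-8 wants (5, 10), pool (4, 9) — not enough drills and saws
  blocked: task-6 wants (3, 11), pool (4, 9) — not enough saws
  blocked: task-5 wants (6, 11), pool (4, 9) — not enough drills and saws


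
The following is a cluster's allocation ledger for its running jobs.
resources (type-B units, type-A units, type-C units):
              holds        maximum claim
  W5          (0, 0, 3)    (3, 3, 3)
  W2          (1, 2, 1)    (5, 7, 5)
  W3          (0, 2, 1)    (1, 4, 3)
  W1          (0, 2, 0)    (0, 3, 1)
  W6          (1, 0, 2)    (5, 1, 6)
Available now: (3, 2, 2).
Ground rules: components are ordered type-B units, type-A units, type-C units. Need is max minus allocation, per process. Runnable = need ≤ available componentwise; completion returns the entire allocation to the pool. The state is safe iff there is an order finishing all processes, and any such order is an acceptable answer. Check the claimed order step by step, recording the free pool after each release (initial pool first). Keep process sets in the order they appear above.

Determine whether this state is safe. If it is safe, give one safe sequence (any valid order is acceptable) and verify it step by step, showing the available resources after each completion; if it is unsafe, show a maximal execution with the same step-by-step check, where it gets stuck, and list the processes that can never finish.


The state is UNSAFE.
Key observation: once W3, W1, W5 finish, the pool peaks at (3, 6, 6) — and every remaining process still needs more type-B units than that.
Going as far as possible: W3, W1, W5; after that, nothing fits. Verifying each step:
  pool = (3, 2, 2)
  W3: need (1, 2, 2) fits (3, 2, 2); releases (0, 2, 1), pool now (3, 4, 3)
  W1: need (0, 1, 1) fits (3, 4, 3); releases (0, 2, 0), pool now (3, 6, 3)
  W5: need (3, 3, 0) fits (3, 6, 3); releases (0, 0, 3), pool now (3, 6, 6)
  W2 cannot run: need (4, 5, 4) vs free (3, 6, 6) (insufficient type-B units)
  W6 cannot run: need (4, 1, 4) vs free (3, 6, 6) (insufficient type-B units)
Never able to finish: W2 and W6.


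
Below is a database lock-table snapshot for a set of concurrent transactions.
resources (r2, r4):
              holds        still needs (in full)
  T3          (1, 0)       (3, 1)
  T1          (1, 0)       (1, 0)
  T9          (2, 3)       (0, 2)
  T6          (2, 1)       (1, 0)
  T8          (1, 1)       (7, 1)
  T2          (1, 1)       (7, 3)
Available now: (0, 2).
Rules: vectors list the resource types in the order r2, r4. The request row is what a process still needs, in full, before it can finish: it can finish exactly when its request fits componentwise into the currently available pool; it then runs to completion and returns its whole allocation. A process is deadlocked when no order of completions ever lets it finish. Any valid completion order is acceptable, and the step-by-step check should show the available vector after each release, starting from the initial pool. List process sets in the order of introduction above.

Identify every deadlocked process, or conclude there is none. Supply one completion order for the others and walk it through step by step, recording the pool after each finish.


The deadlocked set is T8 and T2.
Key observation: r2 is the bottleneck — with T9, T1, T6, T3 done the pool holds (6, 6), short of every remaining need.
A valid finishing order for the others: T9, T1, T6, T3. Check, step by step:
  pool = (0, 2)
  T9: need (0, 2) fits (0, 2); releases (2, 3), pool now (2, 5)
  T1: need (1, 0) fits (2, 5); releases (1, 0), pool now (3, 5)
  T6: need (1, 0) fits (3, 5); releases (2, 1), pool now (5, 6)
  T3: need (3, 1) fits (5, 6); releases (1, 0), pool now (6, 6)
None of the blocked processes ever fits:
  T8 cannot run: need (7, 1) vs free (6, 6) (insufficient r2)
  T2 cannot run: need (7, 3) vs free (6, 6) (insufficient r2)


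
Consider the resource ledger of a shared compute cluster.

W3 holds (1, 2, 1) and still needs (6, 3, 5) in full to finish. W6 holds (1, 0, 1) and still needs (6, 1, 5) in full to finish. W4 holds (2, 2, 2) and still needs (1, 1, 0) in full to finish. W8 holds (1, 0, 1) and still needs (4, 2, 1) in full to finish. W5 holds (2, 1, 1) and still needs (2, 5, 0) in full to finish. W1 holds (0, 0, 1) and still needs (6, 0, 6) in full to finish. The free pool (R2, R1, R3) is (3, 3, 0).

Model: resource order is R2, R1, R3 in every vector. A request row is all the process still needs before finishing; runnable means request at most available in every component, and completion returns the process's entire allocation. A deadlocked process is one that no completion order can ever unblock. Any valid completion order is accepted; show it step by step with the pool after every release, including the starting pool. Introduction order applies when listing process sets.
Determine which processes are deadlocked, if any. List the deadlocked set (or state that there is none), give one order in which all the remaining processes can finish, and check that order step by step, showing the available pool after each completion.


The deadlocked set is W3, W6 and W1.
Key observation: once W4, W5, W8 finish, the pool peaks at (8, 6, 4) — and every remaining process still needs more R3 than that.
A valid finishing order for the others: W4, W5, W8. Step-by-step check:
  pool = (3, 3, 0)
  run W4 (needs (1, 1, 0), free (3, 3, 0)); after release of (2, 2, 2) the pool is (5, 5, 2)
  run W5 (needs (2, 5, 0), free (5, 5, 2)); after release of (2, 1, 1) the pool is (7, 6, 3)
  run W8 (needs (4, 2, 1), free (7, 6, 3)); after release of (1, 0, 1) the pool is (8, 6, 4)
The stuck group stays short no matter what:
  W3 still needs (6, 3, 5) but only (8, 6, 4) is free — short on R3
  W6 still needs (6, 1, 5) but only (8, 6, 4) is free — short on R3
  W1 still needs (6, 0, 6) but only (8, 6, 4) is free — short on R3


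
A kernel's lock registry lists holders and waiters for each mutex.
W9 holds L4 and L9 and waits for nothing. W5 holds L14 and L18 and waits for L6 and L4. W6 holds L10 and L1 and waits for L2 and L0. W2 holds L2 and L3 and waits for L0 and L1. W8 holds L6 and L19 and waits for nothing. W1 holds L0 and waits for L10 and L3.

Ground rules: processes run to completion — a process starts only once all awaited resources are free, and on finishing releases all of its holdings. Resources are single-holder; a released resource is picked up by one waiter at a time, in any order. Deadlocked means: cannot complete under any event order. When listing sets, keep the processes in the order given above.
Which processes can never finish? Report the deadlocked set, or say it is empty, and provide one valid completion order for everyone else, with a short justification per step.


Deadlocked set: W6, W2 and W1.
Key observation: the knot is the closed ring of waits W6 -> W2 -> W6; W1 is caught in further circular waits.
A valid finishing order for the others: W9, W8, W5.
Check, step by step:
  W9 waits on nothing -> runs at once and releases L4 and L9
  W8 waits on nothing -> runs at once and releases L6 and L19
  W5: everything it awaited (L6 and L4) is free; runs, freeing L14 and L18


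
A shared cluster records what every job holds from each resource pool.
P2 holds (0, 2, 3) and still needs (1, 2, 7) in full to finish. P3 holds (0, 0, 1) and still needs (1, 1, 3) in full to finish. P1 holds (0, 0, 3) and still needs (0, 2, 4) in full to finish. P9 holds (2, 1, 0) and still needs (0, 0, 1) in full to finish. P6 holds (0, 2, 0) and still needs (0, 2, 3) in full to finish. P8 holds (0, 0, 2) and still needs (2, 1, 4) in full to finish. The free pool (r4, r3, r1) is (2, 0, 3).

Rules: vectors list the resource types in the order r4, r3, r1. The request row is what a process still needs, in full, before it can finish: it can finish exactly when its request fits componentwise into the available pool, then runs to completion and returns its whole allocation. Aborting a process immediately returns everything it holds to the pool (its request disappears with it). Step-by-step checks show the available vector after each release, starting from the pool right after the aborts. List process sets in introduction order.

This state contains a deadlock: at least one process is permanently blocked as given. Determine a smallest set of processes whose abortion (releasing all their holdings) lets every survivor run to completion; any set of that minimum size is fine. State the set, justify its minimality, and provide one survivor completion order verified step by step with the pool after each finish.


Minimum abort set: P2.
Key observation: P1 was stuck for good until P2 gave back (0, 2, 3); in the order shown it finishes at step 2.
No smaller set exists: with zero aborts the deadlock remains.
The survivors complete as P3, P1, P9, P8, P6. Check, step by step (starting from the post-abort pool):
  pool = (2, 2, 6)
  run P3 (needs (1, 1, 3), free (2, 2, 6)); after release of (0, 0, 1) the pool is (2, 2, 7)
  run P1 (needs (0, 2, 4), free (2, 2, 7)); after release of (0, 0, 3) the pool is (2, 2, 10)
  run P9 (needs (0, 0, 1), free (2, 2, 10)); after release of (2, 1, 0) the pool is (4, 3, 10)
  run P8 (needs (2, 1, 4), free (4, 3, 10)); after release of (0, 0, 2) the pool is (4, 3, 12)
  run P6 (needs (0, 2, 3), free (4, 3, 12)); after release of (0, 2, 0) the pool is (4, 5, 12)


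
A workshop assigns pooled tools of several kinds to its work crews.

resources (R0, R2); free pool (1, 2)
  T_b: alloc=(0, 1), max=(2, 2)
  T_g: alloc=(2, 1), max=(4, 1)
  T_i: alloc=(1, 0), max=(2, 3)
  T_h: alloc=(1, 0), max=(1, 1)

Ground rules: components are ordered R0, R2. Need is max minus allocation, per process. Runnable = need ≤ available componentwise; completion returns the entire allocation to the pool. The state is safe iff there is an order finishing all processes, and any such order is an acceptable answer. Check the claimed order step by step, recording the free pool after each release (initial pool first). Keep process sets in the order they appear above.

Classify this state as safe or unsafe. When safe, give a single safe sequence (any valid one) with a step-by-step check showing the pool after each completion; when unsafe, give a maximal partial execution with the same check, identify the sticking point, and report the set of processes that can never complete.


SAFE, for example via the order T_h, T_g, T_b, T_i.
Key observation: T_g is the earliest step where a requested resource binds exactly: need (2, 0), pool (2, 2) at its turn.
Verifying each step:
  pool = (1, 2)
  T_h: need (0, 1) fits (1, 2); releases (1, 0), pool now (2, 2)
  T_g: need (2, 0) fits (2, 2); releases (2, 1), pool now (4, 3)
  T_b: need (2, 1) fits (4, 3); releases (0, 1), pool now (4, 4)
  T_i: need (1, 3) fits (4, 4); releases (1, 0), pool now (5, 4)


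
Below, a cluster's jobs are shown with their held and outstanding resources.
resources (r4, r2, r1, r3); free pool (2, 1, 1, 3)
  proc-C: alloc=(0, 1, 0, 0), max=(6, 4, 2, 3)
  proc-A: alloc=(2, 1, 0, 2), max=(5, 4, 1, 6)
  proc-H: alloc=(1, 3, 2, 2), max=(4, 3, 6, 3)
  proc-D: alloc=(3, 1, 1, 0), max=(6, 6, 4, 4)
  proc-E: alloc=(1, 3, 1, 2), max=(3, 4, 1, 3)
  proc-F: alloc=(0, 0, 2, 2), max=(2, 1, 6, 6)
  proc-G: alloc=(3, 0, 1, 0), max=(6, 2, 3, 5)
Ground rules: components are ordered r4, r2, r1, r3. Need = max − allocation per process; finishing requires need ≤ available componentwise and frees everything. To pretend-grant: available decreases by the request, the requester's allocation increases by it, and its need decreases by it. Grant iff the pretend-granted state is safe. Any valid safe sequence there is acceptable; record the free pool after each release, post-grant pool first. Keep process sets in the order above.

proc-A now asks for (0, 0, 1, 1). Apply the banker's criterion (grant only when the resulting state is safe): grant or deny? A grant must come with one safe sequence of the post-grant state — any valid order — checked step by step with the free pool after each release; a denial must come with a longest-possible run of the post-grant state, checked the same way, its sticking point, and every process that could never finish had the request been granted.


GRANT — the state after the grant stays safe, e.g. via proc-E, proc-A, proc-G, proc-D, proc-C, proc-F, proc-H.
Key observation: the transfer keeps a workable pool ((2, 1, 0, 2)); proc-E starts the safe sequence.
Check on the post-grant state, step by step:
  pool = (2, 1, 0, 2)
  proc-E: need (2, 1, 0, 1) fits (2, 1, 0, 2); releases (1, 3, 1, 2), pool now (3, 4, 1, 4)
  proc-A: need (3, 3, 0, 3) fits (3, 4, 1, 4); releases (2, 1, 1, 3), pool now (5, 5, 2, 7)
  proc-G: need (3, 2, 2, 5) fits (5, 5, 2, 7); releases (3, 0, 1, 0), pool now (8, 5, 3, 7)
  proc-D: need (3, 5, 3, 4) fits (8, 5, 3, 7); releases (3, 1, 1, 0), pool now (11, 6, 4, 7)
  proc-C: need (6, 3, 2, 3) fits (11, 6, 4, 7); releases (0, 1, 0, 0), pool now (11, 7, 4, 7)
  proc-F: need (2, 1, 4, 4) fits (11, 7, 4, 7); releases (0, 0, 2, 2), pool now (11, 7, 6, 9)
  proc-H: need (3, 0, 4, 1) fits (11, 7, 6, 9); releases (1, 3, 2, 2), pool now (12, 10, 8, 11)


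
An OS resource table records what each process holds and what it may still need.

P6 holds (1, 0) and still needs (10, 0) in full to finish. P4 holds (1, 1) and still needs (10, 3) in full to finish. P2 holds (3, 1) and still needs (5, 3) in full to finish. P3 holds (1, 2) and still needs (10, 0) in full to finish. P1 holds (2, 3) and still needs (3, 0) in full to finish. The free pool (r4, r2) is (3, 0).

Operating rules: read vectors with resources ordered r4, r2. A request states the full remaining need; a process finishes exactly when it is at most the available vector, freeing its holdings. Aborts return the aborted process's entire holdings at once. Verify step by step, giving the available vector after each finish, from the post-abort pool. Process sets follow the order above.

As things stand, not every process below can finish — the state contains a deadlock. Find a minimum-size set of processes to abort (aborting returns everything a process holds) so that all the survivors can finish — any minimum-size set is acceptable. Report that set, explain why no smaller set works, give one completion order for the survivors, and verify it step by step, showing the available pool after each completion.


The answer: abort P6 and P4.
Key observation: the deadlocked P3 becomes finishable only because P6 and P4 released (2, 1); it completes at step 3 below.
Why nothing smaller works — every single abort fails: P6 alone leaves P4 blocked (short on r4); P4 alone leaves P6 blocked (short on r4); P2 alone leaves P6 blocked (short on r4); P3 alone leaves P6 blocked (short on r4); P1 alone leaves P6 blocked (short on r4).
One survivor order: P1, P2, P3. Step-by-step check (post-abort pool first):
  pool = (5, 1)
  run P1 (needs (3, 0), free (5, 1)); after release of (2, 3) the pool is (7, 4)
  run P2 (needs (5, 3), free (7, 4)); after release of (3, 1) the pool is (10, 5)
  run P3 (needs (10, 0), free (10, 5)); after release of (1, 2) the pool is (11, 7)


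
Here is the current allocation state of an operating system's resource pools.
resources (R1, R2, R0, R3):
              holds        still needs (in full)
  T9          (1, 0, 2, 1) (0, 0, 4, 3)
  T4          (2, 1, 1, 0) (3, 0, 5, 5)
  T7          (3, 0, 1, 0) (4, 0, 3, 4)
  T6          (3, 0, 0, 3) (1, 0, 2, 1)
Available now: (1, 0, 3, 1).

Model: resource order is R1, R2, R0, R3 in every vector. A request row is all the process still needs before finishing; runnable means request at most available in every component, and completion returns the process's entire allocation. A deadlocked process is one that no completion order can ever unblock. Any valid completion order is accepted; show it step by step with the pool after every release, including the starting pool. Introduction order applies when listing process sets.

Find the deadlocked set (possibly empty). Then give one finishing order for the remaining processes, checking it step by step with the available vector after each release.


Nothing here is deadlocked.
Key observation: T6 can run right away; the returned allocation unlocks the remaining processes in turn.
One completion order for the rest: T6, T7, T9, T4. Walking it through:
  pool = (1, 0, 3, 1)
  T6 needs (1, 0, 2, 1) <= (1, 0, 3, 1) -> finishes; pool += (3, 0, 0, 3) = (4, 0, 3, 4)
  T7 needs (4, 0, 3, 4) <= (4, 0, 3, 4) -> finishes; pool += (3, 0, 1, 0) = (7, 0, 4, 4)
  T9 needs (0, 0, 4, 3) <= (7, 0, 4, 4) -> finishes; pool += (1, 0, 2, 1) = (8, 0, 6, 5)
  T4 needs (3, 0, 5, 5) <= (8, 0, 6, 5) -> finishes; pool += (2, 1, 1, 0) = (10, 1, 7, 5)


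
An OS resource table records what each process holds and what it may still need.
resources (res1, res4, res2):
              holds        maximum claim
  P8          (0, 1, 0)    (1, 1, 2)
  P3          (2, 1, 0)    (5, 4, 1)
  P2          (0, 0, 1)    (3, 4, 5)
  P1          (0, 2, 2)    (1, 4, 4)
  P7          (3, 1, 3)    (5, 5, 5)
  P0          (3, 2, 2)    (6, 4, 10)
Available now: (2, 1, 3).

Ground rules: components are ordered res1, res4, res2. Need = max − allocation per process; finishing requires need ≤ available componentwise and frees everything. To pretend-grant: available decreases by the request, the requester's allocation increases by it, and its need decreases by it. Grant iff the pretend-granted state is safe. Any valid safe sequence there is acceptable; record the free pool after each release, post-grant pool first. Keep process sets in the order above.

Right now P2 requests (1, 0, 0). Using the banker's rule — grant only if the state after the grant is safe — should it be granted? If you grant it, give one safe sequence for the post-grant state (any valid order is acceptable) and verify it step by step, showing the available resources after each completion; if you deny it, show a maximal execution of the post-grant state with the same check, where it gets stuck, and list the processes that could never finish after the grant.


DENY — the pretend-granted state is unsafe.
Key observation: res1 is the bottleneck — with P8, P1 done the pool holds (1, 4, 5), short of every remaining need.
After a pretend grant, a maximal execution: P8, P1 — then nothing else fits. Verifying each step:
  pool = (1, 1, 3)
  run P8 (needs (1, 0, 2), free (1, 1, 3)); after release of (0, 1, 0) the pool is (1, 2, 3)
  run P1 (needs (1, 2, 2), free (1, 2, 3)); after release of (0, 2, 2) the pool is (1, 4, 5)
  P3 cannot run: need (3, 3, 1) vs free (1, 4, 5) (insufficient res1)
  P2 cannot run: need (2, 4, 4) vs free (1, 4, 5) (insufficient res1)
  P7 cannot run: need (2, 4, 2) vs free (1, 4, 5) (insufficient res1)
  P0 cannot run: need (3, 2, 8) vs free (1, 4, 5) (insufficient res1 and res2)
Processes that could never finish after the grant: P3, P2, P7 and P0.


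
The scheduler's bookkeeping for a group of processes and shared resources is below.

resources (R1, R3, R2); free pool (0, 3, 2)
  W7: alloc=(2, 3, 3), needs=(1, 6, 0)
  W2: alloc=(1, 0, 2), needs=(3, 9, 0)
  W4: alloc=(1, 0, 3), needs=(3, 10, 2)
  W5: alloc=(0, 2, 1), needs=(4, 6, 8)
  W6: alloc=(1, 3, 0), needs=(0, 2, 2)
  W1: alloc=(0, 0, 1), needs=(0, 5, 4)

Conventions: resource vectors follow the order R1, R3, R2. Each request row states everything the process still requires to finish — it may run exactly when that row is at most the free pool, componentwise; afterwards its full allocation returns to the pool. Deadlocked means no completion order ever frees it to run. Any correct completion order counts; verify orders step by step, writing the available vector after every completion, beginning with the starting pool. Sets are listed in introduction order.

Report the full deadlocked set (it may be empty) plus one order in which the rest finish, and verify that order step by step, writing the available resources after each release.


The deadlocked set is empty.
Key observation: beginning at W6, releases accumulate fast enough that every process eventually fits.
The rest can finish in the order W6, W7, W2, W1, W5, W4. Step-by-step check:
  pool = (0, 3, 2)
  W6: need (0, 2, 2) fits (0, 3, 2); releases (1, 3, 0), pool now (1, 6, 2)
  W7: need (1, 6, 0) fits (1, 6, 2); releases (2, 3, 3), pool now (3, 9, 5)
  W2: need (3, 9, 0) fits (3, 9, 5); releases (1, 0, 2), pool now (4, 9, 7)
  W1: need (0, 5, 4) fits (4, 9, 7); releases (0, 0, 1), pool now (4, 9, 8)
  W5: need (4, 6, 8) fits (4, 9, 8); releases (0, 2, 1), pool now (4, 11, 9)
  W4: need (3, 10, 2) fits (4, 11, 9); releases (1, 0, 3), pool now (5, 11, 12)
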